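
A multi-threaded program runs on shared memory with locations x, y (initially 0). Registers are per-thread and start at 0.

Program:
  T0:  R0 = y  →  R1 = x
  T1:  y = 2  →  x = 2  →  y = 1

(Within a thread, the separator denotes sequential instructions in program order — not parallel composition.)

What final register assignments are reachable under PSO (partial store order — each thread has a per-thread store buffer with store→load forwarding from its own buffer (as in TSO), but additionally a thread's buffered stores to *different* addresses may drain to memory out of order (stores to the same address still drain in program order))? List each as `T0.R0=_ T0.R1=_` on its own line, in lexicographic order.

outcome vector order: (T0.R0,T0.R1)
|PSO outcomes| = 6

T0.R0=0 T0.R1=0
T0.R0=0 T0.R1=2
T0.R0=1 T0.R1=0
T0.R0=1 T0.R1=2
T0.R0=2 T0.R1=0
T0.R0=2 T0.R1=2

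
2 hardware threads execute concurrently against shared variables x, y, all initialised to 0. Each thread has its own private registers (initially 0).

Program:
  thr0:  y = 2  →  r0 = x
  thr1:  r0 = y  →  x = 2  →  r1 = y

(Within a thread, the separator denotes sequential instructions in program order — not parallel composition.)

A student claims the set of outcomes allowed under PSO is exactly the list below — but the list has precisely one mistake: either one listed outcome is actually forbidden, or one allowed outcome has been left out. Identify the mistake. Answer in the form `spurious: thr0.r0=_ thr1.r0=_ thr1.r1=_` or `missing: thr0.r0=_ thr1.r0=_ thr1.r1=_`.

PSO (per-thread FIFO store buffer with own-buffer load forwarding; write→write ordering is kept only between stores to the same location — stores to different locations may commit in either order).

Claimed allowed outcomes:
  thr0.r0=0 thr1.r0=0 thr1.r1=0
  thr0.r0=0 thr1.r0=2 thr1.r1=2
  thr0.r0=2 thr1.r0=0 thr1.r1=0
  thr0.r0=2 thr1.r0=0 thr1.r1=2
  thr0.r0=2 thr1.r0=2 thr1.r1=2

outcome vector order: (thr0.r0,thr1.r0,thr1.r1)
[PSO] allowed = {<0 0 0>; <0 0 2>; <0 2 2>; <2 0 0>; <2 0 2>; <2 2 2>}
PSO∖claimed = {<0 0 2>}

missing: thr0.r0=0 thr1.r0=0 thr1.r1=2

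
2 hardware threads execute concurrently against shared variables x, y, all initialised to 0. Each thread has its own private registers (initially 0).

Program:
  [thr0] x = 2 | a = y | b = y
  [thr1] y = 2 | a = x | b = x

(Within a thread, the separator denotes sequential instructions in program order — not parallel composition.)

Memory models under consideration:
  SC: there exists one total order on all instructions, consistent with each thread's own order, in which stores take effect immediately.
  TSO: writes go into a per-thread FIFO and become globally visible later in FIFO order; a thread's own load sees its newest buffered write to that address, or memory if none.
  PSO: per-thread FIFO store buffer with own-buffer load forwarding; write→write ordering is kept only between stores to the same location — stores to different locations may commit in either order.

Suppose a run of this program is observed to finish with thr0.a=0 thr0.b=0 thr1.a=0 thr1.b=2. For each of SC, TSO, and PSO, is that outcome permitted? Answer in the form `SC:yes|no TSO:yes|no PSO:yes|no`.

outcome vector order: (thr0.a,thr0.b,thr1.a,thr1.b)
SC: 5 outcomes — {(0,0,2,2); (0,2,2,2); (2,2,0,0); (2,2,0,2); (2,2,2,2)}
TSO: 9 outcomes — {(0,0,0,0); (0,0,0,2); (0,0,2,2); (0,2,0,0); (0,2,0,2); (0,2,2,2); (2,2,0,0); (2,2,0,2); (2,2,2,2)}
PSO: 9 outcomes — {(0,0,0,0); (0,0,0,2); (0,0,2,2); (0,2,0,0); (0,2,0,2); (0,2,2,2); (2,2,0,0); (2,2,0,2); (2,2,2,2)}
target (0,0,0,2) ∈ {TSO,PSO}

SC:no TSO:yes PSO:yes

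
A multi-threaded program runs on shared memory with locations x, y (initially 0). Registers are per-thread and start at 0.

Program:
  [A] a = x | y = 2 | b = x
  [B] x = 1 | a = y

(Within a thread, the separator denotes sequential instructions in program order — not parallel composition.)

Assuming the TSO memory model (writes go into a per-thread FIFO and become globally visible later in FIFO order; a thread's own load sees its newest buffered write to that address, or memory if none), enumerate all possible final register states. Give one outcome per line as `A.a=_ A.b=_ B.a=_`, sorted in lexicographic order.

A.a=0 A.b=0 B.a=0
A.a=0 A.b=0 B.a=2
A.a=0 A.b=1 B.a=0
A.a=0 A.b=1 B.a=2
A.a=1 A.b=1 B.a=0
A.a=1 A.b=1 B.a=2

outcome vector order: (A.a,A.b,B.a)
|TSO outcomes| = 6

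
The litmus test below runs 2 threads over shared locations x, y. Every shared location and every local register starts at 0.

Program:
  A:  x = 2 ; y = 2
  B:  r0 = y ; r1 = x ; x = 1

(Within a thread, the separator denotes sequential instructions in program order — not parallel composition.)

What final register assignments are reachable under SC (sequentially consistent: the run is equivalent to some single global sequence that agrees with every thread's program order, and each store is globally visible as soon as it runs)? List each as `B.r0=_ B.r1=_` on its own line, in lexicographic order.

B.r0=0 B.r1=0
B.r0=0 B.r1=2
B.r0=2 B.r1=2

outcome vector order: (B.r0,B.r1)
|SC outcomes| = 3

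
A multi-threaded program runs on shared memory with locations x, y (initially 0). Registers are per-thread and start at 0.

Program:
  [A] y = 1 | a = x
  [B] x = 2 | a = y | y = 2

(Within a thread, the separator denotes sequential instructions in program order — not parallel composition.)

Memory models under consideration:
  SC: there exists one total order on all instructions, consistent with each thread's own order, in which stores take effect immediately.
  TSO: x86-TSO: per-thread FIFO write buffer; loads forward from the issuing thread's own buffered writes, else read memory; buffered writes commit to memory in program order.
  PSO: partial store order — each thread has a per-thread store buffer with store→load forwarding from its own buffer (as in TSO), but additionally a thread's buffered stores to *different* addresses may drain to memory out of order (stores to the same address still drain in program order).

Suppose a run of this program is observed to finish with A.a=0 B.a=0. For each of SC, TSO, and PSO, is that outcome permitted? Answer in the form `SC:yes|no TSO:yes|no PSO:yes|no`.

SC:no TSO:yes PSO:yes

outcome vector order: (A.a,B.a)
SC: 3 outcomes — {0/1, 2/0, 2/1}
TSO: 4 outcomes — {0/0, 0/1, 2/0, 2/1}
PSO: 4 outcomes — {0/0, 0/1, 2/0, 2/1}
target 0/0 ∈ {TSO,PSO}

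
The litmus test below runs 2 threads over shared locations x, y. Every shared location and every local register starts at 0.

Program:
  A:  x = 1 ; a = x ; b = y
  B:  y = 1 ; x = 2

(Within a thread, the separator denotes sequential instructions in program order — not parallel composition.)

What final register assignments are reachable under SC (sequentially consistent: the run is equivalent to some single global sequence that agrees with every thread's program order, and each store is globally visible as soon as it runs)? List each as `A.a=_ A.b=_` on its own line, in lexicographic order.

A.a=1 A.b=0
A.a=1 A.b=1
A.a=2 A.b=1

outcome vector order: (A.a,A.b)
|SC outcomes| = 3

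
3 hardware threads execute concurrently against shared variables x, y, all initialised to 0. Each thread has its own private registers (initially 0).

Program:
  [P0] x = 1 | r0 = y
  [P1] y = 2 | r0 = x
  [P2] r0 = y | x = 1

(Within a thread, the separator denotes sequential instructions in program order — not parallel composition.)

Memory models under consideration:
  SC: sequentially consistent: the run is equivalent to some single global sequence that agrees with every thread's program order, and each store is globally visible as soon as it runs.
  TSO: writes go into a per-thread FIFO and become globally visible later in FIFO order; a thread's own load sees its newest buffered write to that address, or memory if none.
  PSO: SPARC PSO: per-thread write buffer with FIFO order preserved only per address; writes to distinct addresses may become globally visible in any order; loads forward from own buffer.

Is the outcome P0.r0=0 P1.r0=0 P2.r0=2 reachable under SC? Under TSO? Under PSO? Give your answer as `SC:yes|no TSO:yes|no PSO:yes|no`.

outcome vector order: (P0.r0,P1.r0,P2.r0)
SC (6): <0 1 0> <0 1 2> <2 0 0> <2 0 2> <2 1 0> <2 1 2>
TSO (8): <0 0 0> <0 0 2> <0 1 0> <0 1 2> <2 0 0> <2 0 2> <2 1 0> <2 1 2>
PSO (8): <0 0 0> <0 0 2> <0 1 0> <0 1 2> <2 0 0> <2 0 2> <2 1 0> <2 1 2>
target <0 0 2> ∈ {TSO,PSO}

SC:no TSO:yes PSO:yes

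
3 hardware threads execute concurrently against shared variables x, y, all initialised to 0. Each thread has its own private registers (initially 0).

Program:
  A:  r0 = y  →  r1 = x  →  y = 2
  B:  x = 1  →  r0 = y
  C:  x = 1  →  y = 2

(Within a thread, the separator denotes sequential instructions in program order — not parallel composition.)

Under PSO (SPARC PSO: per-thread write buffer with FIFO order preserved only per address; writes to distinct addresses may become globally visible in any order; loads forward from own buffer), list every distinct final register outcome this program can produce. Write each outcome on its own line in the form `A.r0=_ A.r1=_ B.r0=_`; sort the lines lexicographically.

outcome vector order: (A.r0,A.r1,B.r0)
|PSO outcomes| = 8

A.r0=0 A.r1=0 B.r0=0
A.r0=0 A.r1=0 B.r0=2
A.r0=0 A.r1=1 B.r0=0
A.r0=0 A.r1=1 B.r0=2
A.r0=2 A.r1=0 B.r0=0
A.r0=2 A.r1=0 B.r0=2
A.r0=2 A.r1=1 B.r0=0
A.r0=2 A.r1=1 B.r0=2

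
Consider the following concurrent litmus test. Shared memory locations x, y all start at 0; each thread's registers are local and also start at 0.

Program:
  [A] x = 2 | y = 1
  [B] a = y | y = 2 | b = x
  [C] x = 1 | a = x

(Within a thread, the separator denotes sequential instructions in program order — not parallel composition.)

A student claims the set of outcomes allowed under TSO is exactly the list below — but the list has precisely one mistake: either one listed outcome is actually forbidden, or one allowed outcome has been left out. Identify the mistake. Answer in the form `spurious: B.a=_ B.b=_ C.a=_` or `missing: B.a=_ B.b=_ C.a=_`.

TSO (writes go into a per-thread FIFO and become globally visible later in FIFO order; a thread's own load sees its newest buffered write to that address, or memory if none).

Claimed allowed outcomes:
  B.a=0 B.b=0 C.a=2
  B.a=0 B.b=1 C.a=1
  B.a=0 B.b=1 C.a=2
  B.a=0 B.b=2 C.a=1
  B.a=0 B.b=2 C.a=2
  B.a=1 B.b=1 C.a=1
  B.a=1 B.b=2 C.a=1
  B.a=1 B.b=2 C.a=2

missing: B.a=0 B.b=0 C.a=1

outcome vector order: (B.a,B.b,C.a)
[TSO] allowed = {<0 0 1> <0 0 2> <0 1 1> <0 1 2> <0 2 1> <0 2 2> <1 1 1> <1 2 1> <1 2 2>}
TSO∖claimed = {<0 0 1>}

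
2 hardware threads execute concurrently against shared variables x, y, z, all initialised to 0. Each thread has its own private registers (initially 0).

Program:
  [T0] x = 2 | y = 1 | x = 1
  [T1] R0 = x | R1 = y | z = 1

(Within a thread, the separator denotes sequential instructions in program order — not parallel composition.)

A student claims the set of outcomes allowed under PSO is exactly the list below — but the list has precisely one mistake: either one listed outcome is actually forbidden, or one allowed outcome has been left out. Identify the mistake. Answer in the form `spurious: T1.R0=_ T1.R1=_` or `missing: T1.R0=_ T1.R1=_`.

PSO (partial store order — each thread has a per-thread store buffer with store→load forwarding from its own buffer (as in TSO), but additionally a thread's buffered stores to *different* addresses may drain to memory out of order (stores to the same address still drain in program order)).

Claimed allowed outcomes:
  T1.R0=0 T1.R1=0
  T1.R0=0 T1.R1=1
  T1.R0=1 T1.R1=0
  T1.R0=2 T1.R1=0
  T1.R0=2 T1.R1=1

missing: T1.R0=1 T1.R1=1

outcome vector order: (T1.R0,T1.R1)
under PSO → (0,0); (0,1); (1,0); (1,1); (2,0); (2,1)
PSO∖claimed = {(1,1)}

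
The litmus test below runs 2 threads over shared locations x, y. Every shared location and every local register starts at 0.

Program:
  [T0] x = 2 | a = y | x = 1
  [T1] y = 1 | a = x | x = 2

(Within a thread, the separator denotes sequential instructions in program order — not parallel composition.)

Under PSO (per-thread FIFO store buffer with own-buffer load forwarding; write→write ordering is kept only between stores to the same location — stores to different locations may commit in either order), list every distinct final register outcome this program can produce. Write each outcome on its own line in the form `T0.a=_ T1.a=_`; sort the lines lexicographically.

T0.a=0 T1.a=0
T0.a=0 T1.a=1
T0.a=0 T1.a=2
T0.a=1 T1.a=0
T0.a=1 T1.a=1
T0.a=1 T1.a=2

outcome vector order: (T0.a,T1.a)
|PSO outcomes| = 6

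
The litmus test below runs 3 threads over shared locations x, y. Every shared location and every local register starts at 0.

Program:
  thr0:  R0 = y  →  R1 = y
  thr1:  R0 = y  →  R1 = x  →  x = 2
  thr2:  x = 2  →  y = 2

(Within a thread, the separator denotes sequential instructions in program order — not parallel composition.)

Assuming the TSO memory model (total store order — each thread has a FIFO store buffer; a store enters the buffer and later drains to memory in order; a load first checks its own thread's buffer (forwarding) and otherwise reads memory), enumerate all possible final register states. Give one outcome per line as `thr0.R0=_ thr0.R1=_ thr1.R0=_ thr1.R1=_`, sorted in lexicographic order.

thr0.R0=0 thr0.R1=0 thr1.R0=0 thr1.R1=0
thr0.R0=0 thr0.R1=0 thr1.R0=0 thr1.R1=2
thr0.R0=0 thr0.R1=0 thr1.R0=2 thr1.R1=2
thr0.R0=0 thr0.R1=2 thr1.R0=0 thr1.R1=0
thr0.R0=0 thr0.R1=2 thr1.R0=0 thr1.R1=2
thr0.R0=0 thr0.R1=2 thr1.R0=2 thr1.R1=2
thr0.R0=2 thr0.R1=2 thr1.R0=0 thr1.R1=0
thr0.R0=2 thr0.R1=2 thr1.R0=0 thr1.R1=2
thr0.R0=2 thr0.R1=2 thr1.R0=2 thr1.R1=2

outcome vector order: (thr0.R0,thr0.R1,thr1.R0,thr1.R1)
|TSO outcomes| = 9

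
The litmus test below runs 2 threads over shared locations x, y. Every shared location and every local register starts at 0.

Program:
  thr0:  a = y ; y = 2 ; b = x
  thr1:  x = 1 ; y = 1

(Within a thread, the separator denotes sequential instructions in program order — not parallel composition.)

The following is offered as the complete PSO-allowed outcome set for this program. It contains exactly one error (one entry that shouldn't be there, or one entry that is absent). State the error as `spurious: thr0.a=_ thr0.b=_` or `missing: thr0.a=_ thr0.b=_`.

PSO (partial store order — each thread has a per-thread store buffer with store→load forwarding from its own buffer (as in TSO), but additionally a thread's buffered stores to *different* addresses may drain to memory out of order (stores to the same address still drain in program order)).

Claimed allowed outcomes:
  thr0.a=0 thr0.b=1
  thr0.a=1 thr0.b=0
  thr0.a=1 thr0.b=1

outcome vector order: (thr0.a,thr0.b)
PSO: 4 outcomes — {<0 0>, <0 1>, <1 0>, <1 1>}
PSO∖claimed = {<0 0>}

missing: thr0.a=0 thr0.b=0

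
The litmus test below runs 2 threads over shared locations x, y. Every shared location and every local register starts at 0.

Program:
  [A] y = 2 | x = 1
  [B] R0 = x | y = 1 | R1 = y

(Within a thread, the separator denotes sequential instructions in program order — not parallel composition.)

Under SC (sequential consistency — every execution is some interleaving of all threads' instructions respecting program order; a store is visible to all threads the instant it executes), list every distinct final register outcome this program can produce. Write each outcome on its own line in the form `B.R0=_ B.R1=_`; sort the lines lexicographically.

outcome vector order: (B.R0,B.R1)
|SC outcomes| = 3

B.R0=0 B.R1=1
B.R0=0 B.R1=2
B.R0=1 B.R1=1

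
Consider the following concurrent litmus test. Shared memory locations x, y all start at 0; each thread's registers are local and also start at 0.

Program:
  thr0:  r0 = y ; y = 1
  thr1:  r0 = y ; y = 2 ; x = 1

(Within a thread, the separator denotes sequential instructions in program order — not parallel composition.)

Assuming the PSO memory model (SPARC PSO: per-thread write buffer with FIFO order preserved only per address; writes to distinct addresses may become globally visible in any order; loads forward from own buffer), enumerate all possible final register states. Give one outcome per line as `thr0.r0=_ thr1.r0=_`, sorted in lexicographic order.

thr0.r0=0 thr1.r0=0
thr0.r0=0 thr1.r0=1
thr0.r0=2 thr1.r0=0

outcome vector order: (thr0.r0,thr1.r0)
|PSO outcomes| = 3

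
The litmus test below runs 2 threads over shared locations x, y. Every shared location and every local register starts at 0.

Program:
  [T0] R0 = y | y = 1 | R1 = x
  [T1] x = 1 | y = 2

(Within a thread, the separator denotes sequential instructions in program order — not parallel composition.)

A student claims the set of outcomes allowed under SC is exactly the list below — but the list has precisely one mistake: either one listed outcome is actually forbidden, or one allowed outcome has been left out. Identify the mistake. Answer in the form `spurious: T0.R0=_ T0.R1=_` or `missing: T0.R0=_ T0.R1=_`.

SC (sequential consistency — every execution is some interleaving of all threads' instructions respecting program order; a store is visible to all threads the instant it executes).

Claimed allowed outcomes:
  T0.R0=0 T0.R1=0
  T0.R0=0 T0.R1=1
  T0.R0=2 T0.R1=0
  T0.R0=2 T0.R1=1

outcome vector order: (T0.R0,T0.R1)
SC: 3 outcomes — {(0,0), (0,1), (2,1)}
claimed∖SC = {(2,0)}

spurious: T0.R0=2 T0.R1=0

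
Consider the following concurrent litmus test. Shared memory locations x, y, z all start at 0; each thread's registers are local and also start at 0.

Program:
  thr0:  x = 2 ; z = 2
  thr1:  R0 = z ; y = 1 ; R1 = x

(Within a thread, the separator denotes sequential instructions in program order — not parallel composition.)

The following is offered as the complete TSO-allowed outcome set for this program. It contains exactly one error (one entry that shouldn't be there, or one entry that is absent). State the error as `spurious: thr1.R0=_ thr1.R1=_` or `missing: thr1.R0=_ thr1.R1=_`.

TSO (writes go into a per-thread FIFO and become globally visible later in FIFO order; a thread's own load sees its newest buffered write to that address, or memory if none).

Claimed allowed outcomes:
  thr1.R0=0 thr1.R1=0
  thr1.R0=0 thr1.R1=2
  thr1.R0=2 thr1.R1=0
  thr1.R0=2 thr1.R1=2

spurious: thr1.R0=2 thr1.R1=0

outcome vector order: (thr1.R0,thr1.R1)
TSO: 3 outcomes — {(0,0), (0,2), (2,2)}
claimed∖TSO = {(2,0)}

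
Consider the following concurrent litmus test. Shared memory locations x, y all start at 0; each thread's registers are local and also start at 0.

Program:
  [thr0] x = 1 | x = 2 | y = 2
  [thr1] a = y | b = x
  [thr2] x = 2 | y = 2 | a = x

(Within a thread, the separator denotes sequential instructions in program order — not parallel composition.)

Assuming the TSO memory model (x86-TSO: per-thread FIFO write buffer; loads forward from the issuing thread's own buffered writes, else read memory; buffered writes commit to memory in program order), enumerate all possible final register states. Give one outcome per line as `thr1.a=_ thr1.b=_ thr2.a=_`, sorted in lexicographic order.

outcome vector order: (thr1.a,thr1.b,thr2.a)
|TSO outcomes| = 10

thr1.a=0 thr1.b=0 thr2.a=1
thr1.a=0 thr1.b=0 thr2.a=2
thr1.a=0 thr1.b=1 thr2.a=1
thr1.a=0 thr1.b=1 thr2.a=2
thr1.a=0 thr1.b=2 thr2.a=1
thr1.a=0 thr1.b=2 thr2.a=2
thr1.a=2 thr1.b=1 thr2.a=1
thr1.a=2 thr1.b=1 thr2.a=2
thr1.a=2 thr1.b=2 thr2.a=1
thr1.a=2 thr1.b=2 thr2.a=2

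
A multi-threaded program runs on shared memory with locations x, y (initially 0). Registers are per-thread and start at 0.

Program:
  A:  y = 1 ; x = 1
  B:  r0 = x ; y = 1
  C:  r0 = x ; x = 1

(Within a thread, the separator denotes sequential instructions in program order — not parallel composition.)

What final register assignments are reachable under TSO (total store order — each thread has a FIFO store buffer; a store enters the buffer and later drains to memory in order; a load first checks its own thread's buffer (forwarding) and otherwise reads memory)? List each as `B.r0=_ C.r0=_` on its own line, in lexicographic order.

outcome vector order: (B.r0,C.r0)
|TSO outcomes| = 4

B.r0=0 C.r0=0
B.r0=0 C.r0=1
B.r0=1 C.r0=0
B.r0=1 C.r0=1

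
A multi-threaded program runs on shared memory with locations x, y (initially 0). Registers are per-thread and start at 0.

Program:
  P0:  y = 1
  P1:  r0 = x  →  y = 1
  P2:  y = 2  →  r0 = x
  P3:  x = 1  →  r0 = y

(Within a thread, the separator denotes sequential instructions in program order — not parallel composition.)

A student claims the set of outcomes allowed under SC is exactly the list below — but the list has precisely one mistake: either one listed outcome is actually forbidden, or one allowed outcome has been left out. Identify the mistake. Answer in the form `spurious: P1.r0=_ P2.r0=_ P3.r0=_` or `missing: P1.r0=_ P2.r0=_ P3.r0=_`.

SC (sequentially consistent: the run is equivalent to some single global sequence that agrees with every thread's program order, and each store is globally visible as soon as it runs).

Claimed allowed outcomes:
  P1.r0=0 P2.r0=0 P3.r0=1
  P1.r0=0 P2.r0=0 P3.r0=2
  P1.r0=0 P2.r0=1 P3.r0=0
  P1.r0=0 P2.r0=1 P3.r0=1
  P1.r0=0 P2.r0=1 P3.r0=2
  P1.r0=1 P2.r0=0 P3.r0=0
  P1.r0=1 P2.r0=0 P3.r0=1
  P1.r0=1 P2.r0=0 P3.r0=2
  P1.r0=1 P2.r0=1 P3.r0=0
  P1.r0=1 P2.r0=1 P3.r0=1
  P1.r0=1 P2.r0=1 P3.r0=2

spurious: P1.r0=1 P2.r0=0 P3.r0=0

outcome vector order: (P1.r0,P2.r0,P3.r0)
SC (10): (0,0,1) (0,0,2) (0,1,0) (0,1,1) (0,1,2) (1,0,1) (1,0,2) (1,1,0) (1,1,1) (1,1,2)
claimed∖SC = {(1,0,0)}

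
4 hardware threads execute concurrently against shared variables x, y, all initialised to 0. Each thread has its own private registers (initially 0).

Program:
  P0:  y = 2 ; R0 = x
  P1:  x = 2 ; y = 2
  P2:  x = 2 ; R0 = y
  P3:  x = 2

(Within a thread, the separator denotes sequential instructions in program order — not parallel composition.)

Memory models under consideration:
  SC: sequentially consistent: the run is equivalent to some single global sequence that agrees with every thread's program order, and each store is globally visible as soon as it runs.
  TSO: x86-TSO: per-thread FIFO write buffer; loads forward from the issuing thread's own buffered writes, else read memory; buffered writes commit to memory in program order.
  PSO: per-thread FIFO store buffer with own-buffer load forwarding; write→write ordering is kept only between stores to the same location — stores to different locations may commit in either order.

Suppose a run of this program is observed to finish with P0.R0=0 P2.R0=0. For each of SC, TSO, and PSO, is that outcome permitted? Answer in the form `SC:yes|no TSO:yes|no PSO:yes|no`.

SC:no TSO:yes PSO:yes

outcome vector order: (P0.R0,P2.R0)
SC: 3 outcomes — {<0 2> <2 0> <2 2>}
TSO: 4 outcomes — {<0 0> <0 2> <2 0> <2 2>}
PSO: 4 outcomes — {<0 0> <0 2> <2 0> <2 2>}
target <0 0> ∈ {TSO,PSO}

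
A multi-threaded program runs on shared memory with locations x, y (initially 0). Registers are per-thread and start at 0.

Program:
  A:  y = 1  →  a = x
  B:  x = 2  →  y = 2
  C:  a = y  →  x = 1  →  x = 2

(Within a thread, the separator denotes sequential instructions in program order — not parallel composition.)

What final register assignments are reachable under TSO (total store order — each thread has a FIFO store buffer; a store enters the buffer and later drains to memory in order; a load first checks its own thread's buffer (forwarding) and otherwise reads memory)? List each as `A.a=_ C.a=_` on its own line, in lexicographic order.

outcome vector order: (A.a,C.a)
|TSO outcomes| = 9

A.a=0 C.a=0
A.a=0 C.a=1
A.a=0 C.a=2
A.a=1 C.a=0
A.a=1 C.a=1
A.a=1 C.a=2
A.a=2 C.a=0
A.a=2 C.a=1
A.a=2 C.a=2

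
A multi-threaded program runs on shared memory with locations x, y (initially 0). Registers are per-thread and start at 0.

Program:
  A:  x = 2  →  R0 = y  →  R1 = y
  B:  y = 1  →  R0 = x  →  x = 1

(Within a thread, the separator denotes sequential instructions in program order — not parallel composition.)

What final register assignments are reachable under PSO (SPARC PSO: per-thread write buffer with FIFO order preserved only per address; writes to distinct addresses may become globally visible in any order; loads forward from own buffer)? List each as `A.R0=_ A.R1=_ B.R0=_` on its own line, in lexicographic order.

A.R0=0 A.R1=0 B.R0=0
A.R0=0 A.R1=0 B.R0=2
A.R0=0 A.R1=1 B.R0=0
A.R0=0 A.R1=1 B.R0=2
A.R0=1 A.R1=1 B.R0=0
A.R0=1 A.R1=1 B.R0=2

outcome vector order: (A.R0,A.R1,B.R0)
|PSO outcomes| = 6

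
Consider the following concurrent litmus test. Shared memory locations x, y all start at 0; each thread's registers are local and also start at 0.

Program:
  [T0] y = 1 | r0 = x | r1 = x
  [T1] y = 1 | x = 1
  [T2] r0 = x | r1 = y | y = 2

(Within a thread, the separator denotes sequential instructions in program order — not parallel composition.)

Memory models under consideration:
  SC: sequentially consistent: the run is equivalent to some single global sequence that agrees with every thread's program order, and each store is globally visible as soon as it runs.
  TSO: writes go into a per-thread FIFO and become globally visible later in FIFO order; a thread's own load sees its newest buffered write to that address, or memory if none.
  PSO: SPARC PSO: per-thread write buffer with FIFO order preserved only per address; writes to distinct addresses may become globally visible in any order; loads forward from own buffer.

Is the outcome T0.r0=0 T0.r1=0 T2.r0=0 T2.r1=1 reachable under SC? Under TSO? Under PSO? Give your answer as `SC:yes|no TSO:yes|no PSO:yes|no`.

outcome vector order: (T0.r0,T0.r1,T2.r0,T2.r1)
SC (9): (0,0,0,0) (0,0,0,1) (0,0,1,1) (0,1,0,0) (0,1,0,1) (0,1,1,1) (1,1,0,0) (1,1,0,1) (1,1,1,1)
TSO (9): (0,0,0,0) (0,0,0,1) (0,0,1,1) (0,1,0,0) (0,1,0,1) (0,1,1,1) (1,1,0,0) (1,1,0,1) (1,1,1,1)
PSO (12): (0,0,0,0) (0,0,0,1) (0,0,1,0) (0,0,1,1) (0,1,0,0) (0,1,0,1) (0,1,1,0) (0,1,1,1) (1,1,0,0) (1,1,0,1) (1,1,1,0) (1,1,1,1)
target (0,0,0,1) ∈ {SC,TSO,PSO}

SC:yes TSO:yes PSO:yes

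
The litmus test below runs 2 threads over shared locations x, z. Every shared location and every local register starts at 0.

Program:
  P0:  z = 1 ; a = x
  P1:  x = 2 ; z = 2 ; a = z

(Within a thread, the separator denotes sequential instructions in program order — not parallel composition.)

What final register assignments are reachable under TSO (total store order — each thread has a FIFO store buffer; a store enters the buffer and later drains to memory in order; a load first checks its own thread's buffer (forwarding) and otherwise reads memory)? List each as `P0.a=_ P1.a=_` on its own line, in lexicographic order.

P0.a=0 P1.a=1
P0.a=0 P1.a=2
P0.a=2 P1.a=1
P0.a=2 P1.a=2

outcome vector order: (P0.a,P1.a)
|TSO outcomes| = 4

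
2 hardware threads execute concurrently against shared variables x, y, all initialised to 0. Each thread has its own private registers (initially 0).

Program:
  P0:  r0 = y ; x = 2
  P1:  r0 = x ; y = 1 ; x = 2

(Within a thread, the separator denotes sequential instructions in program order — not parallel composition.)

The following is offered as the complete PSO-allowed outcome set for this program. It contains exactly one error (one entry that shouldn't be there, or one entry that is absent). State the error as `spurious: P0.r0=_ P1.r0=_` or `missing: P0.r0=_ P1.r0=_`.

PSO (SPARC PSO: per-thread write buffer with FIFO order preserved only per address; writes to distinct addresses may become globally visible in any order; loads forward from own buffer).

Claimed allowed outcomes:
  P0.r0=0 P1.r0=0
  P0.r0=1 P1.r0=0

outcome vector order: (P0.r0,P1.r0)
[PSO] allowed = {<0 0>; <0 2>; <1 0>}
PSO∖claimed = {<0 2>}

missing: P0.r0=0 P1.r0=2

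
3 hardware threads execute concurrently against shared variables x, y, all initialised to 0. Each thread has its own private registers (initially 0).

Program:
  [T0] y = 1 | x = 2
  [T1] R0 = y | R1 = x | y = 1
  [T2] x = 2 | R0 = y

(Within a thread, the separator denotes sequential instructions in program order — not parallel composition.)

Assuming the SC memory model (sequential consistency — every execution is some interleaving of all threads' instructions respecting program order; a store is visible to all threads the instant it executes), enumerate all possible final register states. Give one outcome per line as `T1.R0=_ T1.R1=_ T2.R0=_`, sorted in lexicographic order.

outcome vector order: (T1.R0,T1.R1,T2.R0)
|SC outcomes| = 7

T1.R0=0 T1.R1=0 T2.R0=0
T1.R0=0 T1.R1=0 T2.R0=1
T1.R0=0 T1.R1=2 T2.R0=0
T1.R0=0 T1.R1=2 T2.R0=1
T1.R0=1 T1.R1=0 T2.R0=1
T1.R0=1 T1.R1=2 T2.R0=0
T1.R0=1 T1.R1=2 T2.R0=1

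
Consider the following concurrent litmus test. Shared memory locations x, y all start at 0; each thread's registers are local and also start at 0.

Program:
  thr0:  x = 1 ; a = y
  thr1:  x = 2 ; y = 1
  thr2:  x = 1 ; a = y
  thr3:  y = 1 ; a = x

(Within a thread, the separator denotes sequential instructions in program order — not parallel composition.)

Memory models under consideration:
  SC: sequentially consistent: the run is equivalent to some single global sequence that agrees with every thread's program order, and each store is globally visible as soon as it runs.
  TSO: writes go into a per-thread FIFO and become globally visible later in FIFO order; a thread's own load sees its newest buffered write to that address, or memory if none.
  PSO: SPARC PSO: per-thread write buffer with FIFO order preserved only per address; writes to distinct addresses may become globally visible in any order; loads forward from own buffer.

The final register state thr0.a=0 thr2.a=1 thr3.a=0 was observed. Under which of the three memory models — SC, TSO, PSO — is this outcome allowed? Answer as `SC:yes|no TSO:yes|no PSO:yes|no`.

outcome vector order: (thr0.a,thr2.a,thr3.a)
under SC → (0,0,1) (0,0,2) (0,1,1) (0,1,2) (1,0,1) (1,0,2) (1,1,0) (1,1,1) (1,1,2)
under TSO → (0,0,0) (0,0,1) (0,0,2) (0,1,0) (0,1,1) (0,1,2) (1,0,0) (1,0,1) (1,0,2) (1,1,0) (1,1,1) (1,1,2)
under PSO → (0,0,0) (0,0,1) (0,0,2) (0,1,0) (0,1,1) (0,1,2) (1,0,0) (1,0,1) (1,0,2) (1,1,0) (1,1,1) (1,1,2)
target (0,1,0) ∈ {TSO,PSO}

SC:no TSO:yes PSO:yes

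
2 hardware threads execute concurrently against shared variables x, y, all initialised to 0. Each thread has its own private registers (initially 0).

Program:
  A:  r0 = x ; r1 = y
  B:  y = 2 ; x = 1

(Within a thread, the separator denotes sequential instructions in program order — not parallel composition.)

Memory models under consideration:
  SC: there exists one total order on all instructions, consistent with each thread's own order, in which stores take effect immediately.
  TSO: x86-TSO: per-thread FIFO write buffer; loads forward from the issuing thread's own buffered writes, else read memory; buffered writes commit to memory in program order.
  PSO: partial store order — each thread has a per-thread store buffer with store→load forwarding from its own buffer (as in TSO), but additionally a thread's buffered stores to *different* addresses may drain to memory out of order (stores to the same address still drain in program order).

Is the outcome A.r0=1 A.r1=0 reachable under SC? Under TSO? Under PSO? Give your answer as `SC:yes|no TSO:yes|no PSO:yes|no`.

SC:no TSO:no PSO:yes

outcome vector order: (A.r0,A.r1)
under SC → (0,0), (0,2), (1,2)
under TSO → (0,0), (0,2), (1,2)
under PSO → (0,0), (0,2), (1,0), (1,2)
target (1,0) ∈ {PSO}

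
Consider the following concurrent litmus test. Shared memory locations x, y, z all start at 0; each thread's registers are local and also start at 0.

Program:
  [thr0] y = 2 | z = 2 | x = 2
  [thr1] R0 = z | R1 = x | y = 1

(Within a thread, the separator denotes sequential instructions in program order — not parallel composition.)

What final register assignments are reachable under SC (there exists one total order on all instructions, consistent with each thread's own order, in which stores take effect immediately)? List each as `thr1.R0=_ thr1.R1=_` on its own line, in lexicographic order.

outcome vector order: (thr1.R0,thr1.R1)
|SC outcomes| = 4

thr1.R0=0 thr1.R1=0
thr1.R0=0 thr1.R1=2
thr1.R0=2 thr1.R1=0
thr1.R0=2 thr1.R1=2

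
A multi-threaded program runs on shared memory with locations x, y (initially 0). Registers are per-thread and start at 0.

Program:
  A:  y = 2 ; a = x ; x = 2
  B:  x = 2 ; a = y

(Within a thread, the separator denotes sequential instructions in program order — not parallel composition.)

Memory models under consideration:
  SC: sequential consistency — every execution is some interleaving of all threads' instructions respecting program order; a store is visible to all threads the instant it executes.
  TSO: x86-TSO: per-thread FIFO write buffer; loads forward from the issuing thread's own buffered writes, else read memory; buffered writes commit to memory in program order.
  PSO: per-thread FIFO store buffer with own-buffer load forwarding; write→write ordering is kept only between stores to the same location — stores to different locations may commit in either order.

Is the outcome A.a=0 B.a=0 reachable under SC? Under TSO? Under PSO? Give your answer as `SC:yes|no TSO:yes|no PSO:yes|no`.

SC:no TSO:yes PSO:yes

outcome vector order: (A.a,B.a)
[SC] allowed = {<0 2>, <2 0>, <2 2>}
[TSO] allowed = {<0 0>, <0 2>, <2 0>, <2 2>}
[PSO] allowed = {<0 0>, <0 2>, <2 0>, <2 2>}
target <0 0> ∈ {TSO,PSO}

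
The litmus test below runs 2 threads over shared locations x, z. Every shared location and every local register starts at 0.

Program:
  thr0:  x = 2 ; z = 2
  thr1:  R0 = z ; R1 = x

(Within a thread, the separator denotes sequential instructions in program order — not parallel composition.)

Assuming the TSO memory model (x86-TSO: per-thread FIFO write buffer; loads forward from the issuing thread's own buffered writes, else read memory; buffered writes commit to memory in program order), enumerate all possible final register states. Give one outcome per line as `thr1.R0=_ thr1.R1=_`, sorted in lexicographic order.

outcome vector order: (thr1.R0,thr1.R1)
|TSO outcomes| = 3

thr1.R0=0 thr1.R1=0
thr1.R0=0 thr1.R1=2
thr1.R0=2 thr1.R1=2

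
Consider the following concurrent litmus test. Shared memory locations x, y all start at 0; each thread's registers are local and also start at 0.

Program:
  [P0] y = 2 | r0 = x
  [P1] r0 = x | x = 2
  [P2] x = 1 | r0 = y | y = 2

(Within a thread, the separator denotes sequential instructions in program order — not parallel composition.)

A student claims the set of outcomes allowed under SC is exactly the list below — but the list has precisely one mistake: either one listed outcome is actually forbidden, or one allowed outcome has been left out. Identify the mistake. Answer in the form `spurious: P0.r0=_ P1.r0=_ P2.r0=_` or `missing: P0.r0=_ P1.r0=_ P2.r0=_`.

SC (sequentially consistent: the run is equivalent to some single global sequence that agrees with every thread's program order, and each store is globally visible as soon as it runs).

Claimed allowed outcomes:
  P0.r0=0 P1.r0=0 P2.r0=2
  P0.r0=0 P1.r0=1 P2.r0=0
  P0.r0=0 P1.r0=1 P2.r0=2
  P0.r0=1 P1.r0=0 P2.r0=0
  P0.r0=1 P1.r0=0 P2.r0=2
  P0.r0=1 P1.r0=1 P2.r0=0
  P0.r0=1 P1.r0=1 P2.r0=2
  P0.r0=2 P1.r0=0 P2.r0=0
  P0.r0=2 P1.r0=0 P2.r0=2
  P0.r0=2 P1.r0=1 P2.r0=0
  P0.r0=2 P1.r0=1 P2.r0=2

spurious: P0.r0=0 P1.r0=1 P2.r0=0

outcome vector order: (P0.r0,P1.r0,P2.r0)
under SC → 002, 012, 100, 102, 110, 112, 200, 202, 210, 212
claimed∖SC = {010}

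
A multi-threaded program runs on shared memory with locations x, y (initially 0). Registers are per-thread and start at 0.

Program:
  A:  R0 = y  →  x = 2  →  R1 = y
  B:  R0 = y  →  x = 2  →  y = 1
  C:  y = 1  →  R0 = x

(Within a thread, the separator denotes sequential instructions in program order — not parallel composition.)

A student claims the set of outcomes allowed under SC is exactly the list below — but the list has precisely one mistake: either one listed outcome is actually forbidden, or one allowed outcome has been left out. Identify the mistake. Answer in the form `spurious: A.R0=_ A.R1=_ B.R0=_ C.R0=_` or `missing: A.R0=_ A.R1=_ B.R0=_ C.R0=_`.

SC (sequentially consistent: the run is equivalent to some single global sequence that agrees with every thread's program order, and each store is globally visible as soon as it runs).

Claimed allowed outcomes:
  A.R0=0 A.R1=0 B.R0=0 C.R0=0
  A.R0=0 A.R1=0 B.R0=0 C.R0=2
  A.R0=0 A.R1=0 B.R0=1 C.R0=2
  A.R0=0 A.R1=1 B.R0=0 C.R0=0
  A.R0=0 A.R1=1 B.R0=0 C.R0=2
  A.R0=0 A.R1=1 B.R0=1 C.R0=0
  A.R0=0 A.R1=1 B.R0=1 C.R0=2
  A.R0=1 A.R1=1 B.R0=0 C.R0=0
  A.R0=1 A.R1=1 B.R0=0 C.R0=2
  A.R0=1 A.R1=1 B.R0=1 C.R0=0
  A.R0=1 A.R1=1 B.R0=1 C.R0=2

spurious: A.R0=0 A.R1=0 B.R0=0 C.R0=0

outcome vector order: (A.R0,A.R1,B.R0,C.R0)
under SC → 0002; 0012; 0100; 0102; 0110; 0112; 1100; 1102; 1110; 1112
claimed∖SC = {0000}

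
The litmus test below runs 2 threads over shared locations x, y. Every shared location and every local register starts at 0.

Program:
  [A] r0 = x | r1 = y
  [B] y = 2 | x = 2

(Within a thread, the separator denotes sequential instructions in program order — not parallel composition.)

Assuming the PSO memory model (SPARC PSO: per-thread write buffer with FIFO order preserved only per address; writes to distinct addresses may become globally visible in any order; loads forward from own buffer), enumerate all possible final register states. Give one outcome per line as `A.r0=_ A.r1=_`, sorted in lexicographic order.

A.r0=0 A.r1=0
A.r0=0 A.r1=2
A.r0=2 A.r1=0
A.r0=2 A.r1=2

outcome vector order: (A.r0,A.r1)
|PSO outcomes| = 4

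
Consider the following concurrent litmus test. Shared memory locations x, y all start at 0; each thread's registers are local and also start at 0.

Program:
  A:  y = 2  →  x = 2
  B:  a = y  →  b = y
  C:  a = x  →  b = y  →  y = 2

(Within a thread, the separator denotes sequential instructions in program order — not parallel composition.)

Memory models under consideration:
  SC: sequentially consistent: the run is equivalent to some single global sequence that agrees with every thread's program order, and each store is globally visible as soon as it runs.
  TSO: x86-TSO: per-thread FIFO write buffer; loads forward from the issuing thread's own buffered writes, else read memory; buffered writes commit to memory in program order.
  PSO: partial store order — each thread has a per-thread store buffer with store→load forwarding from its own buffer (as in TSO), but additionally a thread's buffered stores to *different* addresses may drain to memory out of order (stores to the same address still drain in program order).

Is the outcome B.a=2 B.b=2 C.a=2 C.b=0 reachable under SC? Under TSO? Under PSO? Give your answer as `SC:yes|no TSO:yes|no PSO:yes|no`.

outcome vector order: (B.a,B.b,C.a,C.b)
SC (9): 0/0/0/0, 0/0/0/2, 0/0/2/2, 0/2/0/0, 0/2/0/2, 0/2/2/2, 2/2/0/0, 2/2/0/2, 2/2/2/2
TSO (9): 0/0/0/0, 0/0/0/2, 0/0/2/2, 0/2/0/0, 0/2/0/2, 0/2/2/2, 2/2/0/0, 2/2/0/2, 2/2/2/2
PSO (12): 0/0/0/0, 0/0/0/2, 0/0/2/0, 0/0/2/2, 0/2/0/0, 0/2/0/2, 0/2/2/0, 0/2/2/2, 2/2/0/0, 2/2/0/2, 2/2/2/0, 2/2/2/2
target 2/2/2/0 ∈ {PSO}

SC:no TSO:no PSO:yes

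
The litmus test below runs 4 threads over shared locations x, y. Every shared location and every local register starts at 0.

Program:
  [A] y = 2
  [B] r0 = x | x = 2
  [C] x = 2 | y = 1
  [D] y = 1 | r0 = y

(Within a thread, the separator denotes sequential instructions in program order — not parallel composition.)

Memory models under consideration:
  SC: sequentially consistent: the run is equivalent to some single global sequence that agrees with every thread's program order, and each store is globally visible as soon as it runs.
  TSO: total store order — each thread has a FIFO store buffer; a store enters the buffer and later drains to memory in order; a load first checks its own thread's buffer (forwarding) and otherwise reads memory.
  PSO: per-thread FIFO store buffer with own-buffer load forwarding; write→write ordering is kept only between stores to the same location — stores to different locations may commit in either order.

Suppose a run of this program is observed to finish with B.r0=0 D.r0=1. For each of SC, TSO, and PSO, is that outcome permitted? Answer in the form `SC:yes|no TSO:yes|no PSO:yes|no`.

outcome vector order: (B.r0,D.r0)
SC (4): <0 1> <0 2> <2 1> <2 2>
TSO (4): <0 1> <0 2> <2 1> <2 2>
PSO (4): <0 1> <0 2> <2 1> <2 2>
target <0 1> ∈ {SC,TSO,PSO}

SC:yes TSO:yes PSO:yes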